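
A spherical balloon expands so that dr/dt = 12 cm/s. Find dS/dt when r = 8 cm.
768π cm²/s

S = 4πr²
dS/dt = dS/dr · dr/dt = 8πr · 12
At r = 8: dS/dt = 768π cm²/s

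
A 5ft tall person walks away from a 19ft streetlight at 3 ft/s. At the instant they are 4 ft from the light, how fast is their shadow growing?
15/14 ft/s

By similar triangles: 19/(x+s) = 5/s
Solving: s = 5x/14
ds/dt = 5/14 · dx/dt = 5/14 · 3 = 15/14 ft/s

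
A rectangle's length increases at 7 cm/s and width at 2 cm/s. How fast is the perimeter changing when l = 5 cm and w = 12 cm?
18 cm/s

P = 2(l + w)
dP/dt = 2(dl/dt + dw/dt) = 2(7 + 2) = 18 cm/s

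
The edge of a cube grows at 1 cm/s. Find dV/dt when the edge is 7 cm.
147 cm³/s

V = s³
dV/dt = 3s² · ds/dt = 3·7²·1 = 147 cm³/s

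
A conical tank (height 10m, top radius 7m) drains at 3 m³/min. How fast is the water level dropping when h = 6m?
25/(147π) ≈ 0.05413 m/min

r/h = 7/10, so r = (7/10)h
V = (1/3)πr²h = (1/3)π((7/10)h)²h = (49/300)πh³
dV/dh = (49/100)πh²
dh/dt = (dV/dt)/(dV/dh) = -3/((49/100)π·6²) = -25/(147π) m/min
The level is dropping at 25/(147π) ≈ 0.05413 m/min.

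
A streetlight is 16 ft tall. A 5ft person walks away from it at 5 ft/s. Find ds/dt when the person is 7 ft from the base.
25/11 ft/s

By similar triangles: 16/(x+s) = 5/s
Solving: s = 5x/11
ds/dt = 5/11 · dx/dt = 5/11 · 5 = 25/11 ft/s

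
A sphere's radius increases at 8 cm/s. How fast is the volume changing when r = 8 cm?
2048π cm³/s

V = (4/3)πr³
dV/dt = dV/dr · dr/dt = 4πr² · 8
At r = 8: dV/dt = 2048π cm³/s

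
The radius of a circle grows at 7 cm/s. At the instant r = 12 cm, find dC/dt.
14π cm/s

C = 2πr
dC/dt = 2π · dr/dt = 2π · 7 = 14π cm/s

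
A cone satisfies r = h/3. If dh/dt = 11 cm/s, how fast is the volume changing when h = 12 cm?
176π cm³/s

V = (1/3)π(h/3)²h = πh³/27
dV/dt = πh²/9 · 11
At h = 12: dV/dt = 176π cm³/s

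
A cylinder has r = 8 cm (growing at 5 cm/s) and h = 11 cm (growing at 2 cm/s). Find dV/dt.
1008π cm³/s

V = πr²h
dV/dt = 2πrh·dr/dt + πr²·dh/dt
= 2π(8)(11)(5) + π(8)²(2)
= 1008π cm³/s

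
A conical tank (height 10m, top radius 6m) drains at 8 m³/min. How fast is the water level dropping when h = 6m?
50/(81π) ≈ 0.1965 m/min

r/h = 6/10, so r = (3/5)h
V = (1/3)πr²h = (1/3)π((3/5)h)²h = (3/25)πh³
dV/dh = (9/25)πh²
dh/dt = (dV/dt)/(dV/dh) = -8/((9/25)π·6²) = -50/(81π) m/min
The level is dropping at 50/(81π) ≈ 0.1965 m/min.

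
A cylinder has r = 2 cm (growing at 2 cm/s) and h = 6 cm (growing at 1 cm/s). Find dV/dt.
52π cm³/s

V = πr²h
dV/dt = 2πrh·dr/dt + πr²·dh/dt
= 2π(2)(6)(2) + π(2)²(1)
= 52π cm³/s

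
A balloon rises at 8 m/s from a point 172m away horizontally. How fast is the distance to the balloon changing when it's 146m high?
584√509/2545 ≈ 5.177 m/s

z² = 172² + y²
z = √(172² + 146²) = 10√509
dz/dt = y/z · dy/dt = 146/(10√509) · 8 = 584√509/2545 ≈ 5.177 m/s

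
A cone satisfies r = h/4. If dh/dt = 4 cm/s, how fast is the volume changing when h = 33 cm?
1089π/4 cm³/s

V = (1/3)π(h/4)²h = πh³/48
dV/dt = πh²/16 · 4
At h = 33: dV/dt = 1089π/4 cm³/s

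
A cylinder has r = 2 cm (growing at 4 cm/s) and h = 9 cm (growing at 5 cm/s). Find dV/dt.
164π cm³/s

V = πr²h
dV/dt = 2πrh·dr/dt + πr²·dh/dt
= 2π(2)(9)(4) + π(2)²(5)
= 164π cm³/s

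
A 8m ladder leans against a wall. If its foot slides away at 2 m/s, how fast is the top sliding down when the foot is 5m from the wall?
10√39/39 ≈ 1.601 m/s

x² + y² = 8²
2x·dx/dt + 2y·dy/dt = 0
dy/dt = -x/y · dx/dt = -5/√39 · 2 = -10√39/39 m/s
The top is descending at 10√39/39 ≈ 1.601 m/s.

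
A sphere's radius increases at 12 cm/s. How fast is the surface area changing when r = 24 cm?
2304π cm²/s

S = 4πr²
dS/dt = dS/dr · dr/dt = 8πr · 12
At r = 24: dS/dt = 2304π cm²/s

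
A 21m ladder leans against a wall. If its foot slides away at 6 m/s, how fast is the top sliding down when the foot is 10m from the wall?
60√341/341 ≈ 3.249 m/s

x² + y² = 21²
2x·dx/dt + 2y·dy/dt = 0
dy/dt = -x/y · dx/dt = -10/√341 · 6 = -60√341/341 m/s
The top is descending at 60√341/341 ≈ 3.249 m/s.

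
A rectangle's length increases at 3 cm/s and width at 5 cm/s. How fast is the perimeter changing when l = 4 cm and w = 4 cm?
16 cm/s

P = 2(l + w)
dP/dt = 2(dl/dt + dw/dt) = 2(3 + 5) = 16 cm/s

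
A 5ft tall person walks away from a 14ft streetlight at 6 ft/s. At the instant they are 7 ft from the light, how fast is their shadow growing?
10/3 ft/s

By similar triangles: 14/(x+s) = 5/s
Solving: s = 5x/9
ds/dt = 5/9 · dx/dt = 5/9 · 6 = 10/3 ft/s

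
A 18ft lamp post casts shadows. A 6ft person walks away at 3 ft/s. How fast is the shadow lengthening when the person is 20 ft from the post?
3/2 ft/s

By similar triangles: 18/(x+s) = 6/s
Solving: s = 6x/12
ds/dt = 6/12 · dx/dt = 1/2 · 3 = 3/2 ft/s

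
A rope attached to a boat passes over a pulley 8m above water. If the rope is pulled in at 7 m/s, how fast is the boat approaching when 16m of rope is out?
14√3/3 ≈ 8.083 m/s

rope² = x² + 8²
x = √(16² - 8²) = 8√3
dx/dt = (rope/x) · d(rope)/dt = (16/(8√3)) · (-7) = -14√3/3 m/s
The boat approaches at 14√3/3 ≈ 8.083 m/s.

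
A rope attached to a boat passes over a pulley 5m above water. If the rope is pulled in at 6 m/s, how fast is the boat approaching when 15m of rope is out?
9√2/2 ≈ 6.364 m/s

rope² = x² + 5²
x = √(15² - 5²) = 10√2
dx/dt = (rope/x) · d(rope)/dt = (15/(10√2)) · (-6) = -9√2/2 m/s
The boat approaches at 9√2/2 ≈ 6.364 m/s.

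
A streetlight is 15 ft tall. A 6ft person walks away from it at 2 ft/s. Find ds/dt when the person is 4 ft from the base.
4/3 ft/s

By similar triangles: 15/(x+s) = 6/s
Solving: s = 6x/9
ds/dt = 6/9 · dx/dt = 2/3 · 2 = 4/3 ft/s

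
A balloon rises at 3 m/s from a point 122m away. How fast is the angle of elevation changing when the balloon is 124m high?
0.012095 rad/s

tan(θ) = y/122
sec²(θ) · dθ/dt = (1/122) · dy/dt
dθ/dt = cos²(θ)/122 · 3 = 122/(122² + 124²) · 3
dθ/dt = 0.012095 rad/s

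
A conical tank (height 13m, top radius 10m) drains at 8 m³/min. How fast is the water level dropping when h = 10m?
169/(1250π) ≈ 0.04304 m/min

r/h = 10/13, so r = (10/13)h
V = (1/3)πr²h = (1/3)π((10/13)h)²h = (100/507)πh³
dV/dh = (100/169)πh²
dh/dt = (dV/dt)/(dV/dh) = -8/((100/169)π·10²) = -169/(1250π) m/min
The level is dropping at 169/(1250π) ≈ 0.04304 m/min.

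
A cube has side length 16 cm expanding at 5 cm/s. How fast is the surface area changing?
960 cm²/s

A = 6s²
dA/dt = 12s · ds/dt = 12·16·5 = 960 cm²/s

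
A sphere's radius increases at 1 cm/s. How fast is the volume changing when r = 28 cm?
3136π cm³/s

V = (4/3)πr³
dV/dt = dV/dr · dr/dt = 4πr² · 1
At r = 28: dV/dt = 3136π cm³/s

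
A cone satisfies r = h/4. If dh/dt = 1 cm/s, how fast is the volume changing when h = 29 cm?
841π/16 cm³/s

V = (1/3)π(h/4)²h = πh³/48
dV/dt = πh²/16 · 1
At h = 29: dV/dt = 841π/16 cm³/s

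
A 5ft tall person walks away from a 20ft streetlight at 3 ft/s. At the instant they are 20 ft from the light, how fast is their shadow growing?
1 ft/s

By similar triangles: 20/(x+s) = 5/s
Solving: s = 5x/15
ds/dt = 5/15 · dx/dt = 1/3 · 3 = 1 ft/s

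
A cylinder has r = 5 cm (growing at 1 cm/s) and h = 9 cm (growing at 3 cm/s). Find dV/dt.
165π cm³/s

V = πr²h
dV/dt = 2πrh·dr/dt + πr²·dh/dt
= 2π(5)(9)(1) + π(5)²(3)
= 165π cm³/s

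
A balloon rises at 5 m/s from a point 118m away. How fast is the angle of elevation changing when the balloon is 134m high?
0.018507 rad/s

tan(θ) = y/118
sec²(θ) · dθ/dt = (1/118) · dy/dt
dθ/dt = cos²(θ)/118 · 5 = 118/(118² + 134²) · 5
dθ/dt = 0.018507 rad/s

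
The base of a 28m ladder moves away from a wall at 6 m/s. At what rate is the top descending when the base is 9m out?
54√703/703 ≈ 2.037 m/s

x² + y² = 28²
2x·dx/dt + 2y·dy/dt = 0
dy/dt = -x/y · dx/dt = -9/√703 · 6 = -54√703/703 m/s
The top is descending at 54√703/703 ≈ 2.037 m/s.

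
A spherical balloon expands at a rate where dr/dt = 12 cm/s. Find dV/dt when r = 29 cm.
40368π cm³/s

V = (4/3)πr³
dV/dt = dV/dr · dr/dt = 4πr² · 12
At r = 29: dV/dt = 40368π cm³/s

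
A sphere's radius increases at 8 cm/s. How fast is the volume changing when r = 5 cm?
800π cm³/s

V = (4/3)πr³
dV/dt = dV/dr · dr/dt = 4πr² · 8
At r = 5: dV/dt = 800π cm³/s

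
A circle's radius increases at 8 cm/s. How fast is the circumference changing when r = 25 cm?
16π cm/s

C = 2πr
dC/dt = 2π · dr/dt = 2π · 8 = 16π cm/s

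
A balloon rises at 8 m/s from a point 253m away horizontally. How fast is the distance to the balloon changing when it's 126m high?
1008√79885/79885 ≈ 3.566 m/s

z² = 253² + y²
z = √(253² + 126²) = √79885
dz/dt = y/z · dy/dt = 126/√79885 · 8 = 1008√79885/79885 ≈ 3.566 m/s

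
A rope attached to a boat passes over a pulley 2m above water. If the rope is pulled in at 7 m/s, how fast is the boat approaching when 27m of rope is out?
189√29/145 ≈ 7.019 m/s

rope² = x² + 2²
x = √(27² - 2²) = 5√29
dx/dt = (rope/x) · d(rope)/dt = (27/(5√29)) · (-7) = -189√29/145 m/s
The boat approaches at 189√29/145 ≈ 7.019 m/s.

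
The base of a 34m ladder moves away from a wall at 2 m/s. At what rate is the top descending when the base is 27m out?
54√427/427 ≈ 2.613 m/s

x² + y² = 34²
2x·dx/dt + 2y·dy/dt = 0
dy/dt = -x/y · dx/dt = -27/√427 · 2 = -54√427/427 m/s
The top is descending at 54√427/427 ≈ 2.613 m/s.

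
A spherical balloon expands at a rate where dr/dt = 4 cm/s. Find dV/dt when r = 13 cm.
2704π cm³/s

V = (4/3)πr³
dV/dt = dV/dr · dr/dt = 4πr² · 4
At r = 13: dV/dt = 2704π cm³/s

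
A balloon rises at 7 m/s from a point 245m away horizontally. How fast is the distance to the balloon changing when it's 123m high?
861√75154/75154 ≈ 3.141 m/s

z² = 245² + y²
z = √(245² + 123²) = √75154
dz/dt = y/z · dy/dt = 123/√75154 · 7 = 861√75154/75154 ≈ 3.141 m/s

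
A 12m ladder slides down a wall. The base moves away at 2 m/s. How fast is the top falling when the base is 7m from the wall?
14√95/95 ≈ 1.436 m/s

x² + y² = 12²
2x·dx/dt + 2y·dy/dt = 0
dy/dt = -x/y · dx/dt = -7/√95 · 2 = -14√95/95 m/s
The top is descending at 14√95/95 ≈ 1.436 m/s.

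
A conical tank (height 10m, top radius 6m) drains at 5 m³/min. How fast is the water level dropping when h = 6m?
125/(324π) ≈ 0.1228 m/min

r/h = 6/10, so r = (3/5)h
V = (1/3)πr²h = (1/3)π((3/5)h)²h = (3/25)πh³
dV/dh = (9/25)πh²
dh/dt = (dV/dt)/(dV/dh) = -5/((9/25)π·6²) = -125/(324π) m/min
The level is dropping at 125/(324π) ≈ 0.1228 m/min.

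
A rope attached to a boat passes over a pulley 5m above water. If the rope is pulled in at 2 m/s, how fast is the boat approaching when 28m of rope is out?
56√759/759 ≈ 2.033 m/s

rope² = x² + 5²
x = √(28² - 5²) = √759
dx/dt = (rope/x) · d(rope)/dt = (28/√759) · (-2) = -56√759/759 m/s
The boat approaches at 56√759/759 ≈ 2.033 m/s.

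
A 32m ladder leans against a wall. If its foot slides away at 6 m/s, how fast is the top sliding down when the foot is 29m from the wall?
58√183/61 ≈ 12.86 m/s

x² + y² = 32²
2x·dx/dt + 2y·dy/dt = 0
dy/dt = -x/y · dx/dt = -29/√183 · 6 = -58√183/61 m/s
The top is descending at 58√183/61 ≈ 12.86 m/s.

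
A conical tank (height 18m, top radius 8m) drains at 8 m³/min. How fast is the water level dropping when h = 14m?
81/(392π) ≈ 0.06577 m/min

r/h = 8/18, so r = (4/9)h
V = (1/3)πr²h = (1/3)π((4/9)h)²h = (16/243)πh³
dV/dh = (16/81)πh²
dh/dt = (dV/dt)/(dV/dh) = -8/((16/81)π·14²) = -81/(392π) m/min
The level is dropping at 81/(392π) ≈ 0.06577 m/min.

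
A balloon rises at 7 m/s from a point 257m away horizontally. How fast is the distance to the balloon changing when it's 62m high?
434√69893/69893 ≈ 1.642 m/s

z² = 257² + y²
z = √(257² + 62²) = √69893
dz/dt = y/z · dy/dt = 62/√69893 · 7 = 434√69893/69893 ≈ 1.642 m/s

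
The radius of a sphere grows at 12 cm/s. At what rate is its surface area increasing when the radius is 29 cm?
2784π cm²/s

S = 4πr²
dS/dt = dS/dr · dr/dt = 8πr · 12
At r = 29: dS/dt = 2784π cm²/s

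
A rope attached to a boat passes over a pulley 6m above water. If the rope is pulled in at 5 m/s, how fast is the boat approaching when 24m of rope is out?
4√15/3 ≈ 5.164 m/s

rope² = x² + 6²
x = √(24² - 6²) = 6√15
dx/dt = (rope/x) · d(rope)/dt = (24/(6√15)) · (-5) = -4√15/3 m/s
The boat approaches at 4√15/3 ≈ 5.164 m/s.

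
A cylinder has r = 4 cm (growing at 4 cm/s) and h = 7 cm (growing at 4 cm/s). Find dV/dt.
288π cm³/s

V = πr²h
dV/dt = 2πrh·dr/dt + πr²·dh/dt
= 2π(4)(7)(4) + π(4)²(4)
= 288π cm³/s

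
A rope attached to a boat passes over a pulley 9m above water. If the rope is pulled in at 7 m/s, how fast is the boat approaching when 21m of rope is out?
49√10/20 ≈ 7.748 m/s

rope² = x² + 9²
x = √(21² - 9²) = 6√10
dx/dt = (rope/x) · d(rope)/dt = (21/(6√10)) · (-7) = -49√10/20 m/s
The boat approaches at 49√10/20 ≈ 7.748 m/s.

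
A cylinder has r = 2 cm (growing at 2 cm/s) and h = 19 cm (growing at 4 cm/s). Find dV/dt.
168π cm³/s

V = πr²h
dV/dt = 2πrh·dr/dt + πr²·dh/dt
= 2π(2)(19)(2) + π(2)²(4)
= 168π cm³/s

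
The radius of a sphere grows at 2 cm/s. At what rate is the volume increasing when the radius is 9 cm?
648π cm³/s

V = (4/3)πr³
dV/dt = dV/dr · dr/dt = 4πr² · 2
At r = 9: dV/dt = 648π cm³/s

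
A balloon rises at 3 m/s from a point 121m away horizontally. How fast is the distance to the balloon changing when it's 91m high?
273√22922/22922 ≈ 1.803 m/s

z² = 121² + y²
z = √(121² + 91²) = √22922
dz/dt = y/z · dy/dt = 91/√22922 · 3 = 273√22922/22922 ≈ 1.803 m/s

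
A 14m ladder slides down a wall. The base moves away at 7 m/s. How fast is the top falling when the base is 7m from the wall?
7√3/3 ≈ 4.041 m/s

x² + y² = 14²
2x·dx/dt + 2y·dy/dt = 0
dy/dt = -x/y · dx/dt = -7/(7√3) · 7 = -7√3/3 m/s
The top is descending at 7√3/3 ≈ 4.041 m/s.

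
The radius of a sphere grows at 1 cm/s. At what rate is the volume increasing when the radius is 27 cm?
2916π cm³/s

V = (4/3)πr³
dV/dt = dV/dr · dr/dt = 4πr² · 1
At r = 27: dV/dt = 2916π cm³/s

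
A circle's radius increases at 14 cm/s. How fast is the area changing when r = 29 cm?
812π cm²/s

A = πr²
dA/dt = 2πr · dr/dt = 2π(29)(14) = 812π cm²/s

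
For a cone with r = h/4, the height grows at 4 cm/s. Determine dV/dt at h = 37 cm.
1369π/4 cm³/s

V = (1/3)π(h/4)²h = πh³/48
dV/dt = πh²/16 · 4
At h = 37: dV/dt = 1369π/4 cm³/s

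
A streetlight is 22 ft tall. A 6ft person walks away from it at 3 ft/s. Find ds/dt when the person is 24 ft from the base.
9/8 ft/s

By similar triangles: 22/(x+s) = 6/s
Solving: s = 6x/16
ds/dt = 6/16 · dx/dt = 3/8 · 3 = 9/8 ft/s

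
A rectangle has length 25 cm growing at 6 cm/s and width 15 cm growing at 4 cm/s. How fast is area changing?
190 cm²/s

A = lw
dA/dt = w·dl/dt + l·dw/dt = 15·6 + 25·4 = 190 cm²/s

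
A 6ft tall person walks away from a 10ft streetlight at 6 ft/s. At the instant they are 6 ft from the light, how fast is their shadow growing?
9 ft/s

By similar triangles: 10/(x+s) = 6/s
Solving: s = 6x/4
ds/dt = 6/4 · dx/dt = 3/2 · 6 = 9 ft/s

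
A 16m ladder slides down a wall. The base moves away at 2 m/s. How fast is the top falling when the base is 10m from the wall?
10√39/39 ≈ 1.601 m/s

x² + y² = 16²
2x·dx/dt + 2y·dy/dt = 0
dy/dt = -x/y · dx/dt = -10/(2√39) · 2 = -10√39/39 m/s
The top is descending at 10√39/39 ≈ 1.601 m/s.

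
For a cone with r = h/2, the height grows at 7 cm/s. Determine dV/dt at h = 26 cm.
1183π cm³/s

V = (1/3)π(h/2)²h = πh³/12
dV/dt = πh²/4 · 7
At h = 26: dV/dt = 1183π cm³/s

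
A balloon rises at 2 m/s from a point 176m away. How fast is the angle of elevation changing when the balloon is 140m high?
0.00696 rad/s

tan(θ) = y/176
sec²(θ) · dθ/dt = (1/176) · dy/dt
dθ/dt = cos²(θ)/176 · 2 = 176/(176² + 140²) · 2
dθ/dt = 0.00696 rad/s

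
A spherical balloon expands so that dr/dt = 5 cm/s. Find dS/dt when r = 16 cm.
640π cm²/s

S = 4πr²
dS/dt = dS/dr · dr/dt = 8πr · 5
At r = 16: dS/dt = 640π cm²/s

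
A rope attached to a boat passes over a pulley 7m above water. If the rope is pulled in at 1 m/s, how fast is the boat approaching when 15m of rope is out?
15√11/44 ≈ 1.131 m/s

rope² = x² + 7²
x = √(15² - 7²) = 4√11
dx/dt = (rope/x) · d(rope)/dt = (15/(4√11)) · (-1) = -15√11/44 m/s
The boat approaches at 15√11/44 ≈ 1.131 m/s.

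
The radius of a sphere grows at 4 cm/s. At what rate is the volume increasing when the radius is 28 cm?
12544π cm³/s

V = (4/3)πr³
dV/dt = dV/dr · dr/dt = 4πr² · 4
At r = 28: dV/dt = 12544π cm³/s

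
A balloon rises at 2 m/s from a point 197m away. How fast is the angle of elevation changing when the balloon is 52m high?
0.009491 rad/s

tan(θ) = y/197
sec²(θ) · dθ/dt = (1/197) · dy/dt
dθ/dt = cos²(θ)/197 · 2 = 197/(197² + 52²) · 2
dθ/dt = 0.009491 rad/s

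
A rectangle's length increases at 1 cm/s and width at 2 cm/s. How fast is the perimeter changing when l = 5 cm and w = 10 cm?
6 cm/s

P = 2(l + w)
dP/dt = 2(dl/dt + dw/dt) = 2(1 + 2) = 6 cm/s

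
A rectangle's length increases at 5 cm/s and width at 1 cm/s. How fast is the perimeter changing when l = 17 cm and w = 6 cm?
12 cm/s

P = 2(l + w)
dP/dt = 2(dl/dt + dw/dt) = 2(5 + 1) = 12 cm/s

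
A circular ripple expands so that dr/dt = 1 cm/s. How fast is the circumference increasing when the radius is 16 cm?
2π cm/s

C = 2πr
dC/dt = 2π · dr/dt = 2π · 1 = 2π cm/s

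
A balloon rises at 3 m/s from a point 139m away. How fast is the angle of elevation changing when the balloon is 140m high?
0.010714 rad/s

tan(θ) = y/139
sec²(θ) · dθ/dt = (1/139) · dy/dt
dθ/dt = cos²(θ)/139 · 3 = 139/(139² + 140²) · 3
dθ/dt = 0.010714 rad/s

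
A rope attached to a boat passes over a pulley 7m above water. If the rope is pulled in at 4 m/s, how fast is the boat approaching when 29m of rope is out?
29√22/33 ≈ 4.122 m/s

rope² = x² + 7²
x = √(29² - 7²) = 6√22
dx/dt = (rope/x) · d(rope)/dt = (29/(6√22)) · (-4) = -29√22/33 m/s
The boat approaches at 29√22/33 ≈ 4.122 m/s.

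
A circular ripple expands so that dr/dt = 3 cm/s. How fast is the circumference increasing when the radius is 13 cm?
6π cm/s

C = 2πr
dC/dt = 2π · dr/dt = 2π · 3 = 6π cm/s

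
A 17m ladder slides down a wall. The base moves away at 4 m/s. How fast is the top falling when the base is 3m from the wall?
3√70/35 ≈ 0.7171 m/s

x² + y² = 17²
2x·dx/dt + 2y·dy/dt = 0
dy/dt = -x/y · dx/dt = -3/(2√70) · 4 = -3√70/35 m/s
The top is descending at 3√70/35 ≈ 0.7171 m/s.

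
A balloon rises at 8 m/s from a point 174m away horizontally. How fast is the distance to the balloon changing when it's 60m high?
80√941/941 ≈ 2.608 m/s

z² = 174² + y²
z = √(174² + 60²) = 6√941
dz/dt = y/z · dy/dt = 60/(6√941) · 8 = 80√941/941 ≈ 2.608 m/s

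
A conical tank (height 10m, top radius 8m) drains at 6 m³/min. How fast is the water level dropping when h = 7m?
75/(392π) ≈ 0.0609 m/min

r/h = 8/10, so r = (4/5)h
V = (1/3)πr²h = (1/3)π((4/5)h)²h = (16/75)πh³
dV/dh = (16/25)πh²
dh/dt = (dV/dt)/(dV/dh) = -6/((16/25)π·7²) = -75/(392π) m/min
The level is dropping at 75/(392π) ≈ 0.0609 m/min.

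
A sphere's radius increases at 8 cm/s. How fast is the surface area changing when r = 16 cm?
1024π cm²/s

S = 4πr²
dS/dt = dS/dr · dr/dt = 8πr · 8
At r = 16: dS/dt = 1024π cm²/s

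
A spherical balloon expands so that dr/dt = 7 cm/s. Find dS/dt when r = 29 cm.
1624π cm²/s

S = 4πr²
dS/dt = dS/dr · dr/dt = 8πr · 7
At r = 29: dS/dt = 1624π cm²/s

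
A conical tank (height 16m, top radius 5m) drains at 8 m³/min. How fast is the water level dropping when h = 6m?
512/(225π) ≈ 0.7243 m/min

r/h = 5/16, so r = (5/16)h
V = (1/3)πr²h = (1/3)π((5/16)h)²h = (25/768)πh³
dV/dh = (25/256)πh²
dh/dt = (dV/dt)/(dV/dh) = -8/((25/256)π·6²) = -512/(225π) m/min
The level is dropping at 512/(225π) ≈ 0.7243 m/min.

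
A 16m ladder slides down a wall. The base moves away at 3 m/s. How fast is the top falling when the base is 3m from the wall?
9√247/247 ≈ 0.5727 m/s

x² + y² = 16²
2x·dx/dt + 2y·dy/dt = 0
dy/dt = -x/y · dx/dt = -3/√247 · 3 = -9√247/247 m/s
The top is descending at 9√247/247 ≈ 0.5727 m/s.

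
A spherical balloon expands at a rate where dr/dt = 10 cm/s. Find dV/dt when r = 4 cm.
640π cm³/s

V = (4/3)πr³
dV/dt = dV/dr · dr/dt = 4πr² · 10
At r = 4: dV/dt = 640π cm³/s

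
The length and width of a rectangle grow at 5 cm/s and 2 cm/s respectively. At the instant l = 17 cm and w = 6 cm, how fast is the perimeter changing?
14 cm/s

P = 2(l + w)
dP/dt = 2(dl/dt + dw/dt) = 2(5 + 2) = 14 cm/s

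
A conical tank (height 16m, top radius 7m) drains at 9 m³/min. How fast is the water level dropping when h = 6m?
64/(49π) ≈ 0.4158 m/min

r/h = 7/16, so r = (7/16)h
V = (1/3)πr²h = (1/3)π((7/16)h)²h = (49/768)πh³
dV/dh = (49/256)πh²
dh/dt = (dV/dt)/(dV/dh) = -9/((49/256)π·6²) = -64/(49π) m/min
The level is dropping at 64/(49π) ≈ 0.4158 m/min.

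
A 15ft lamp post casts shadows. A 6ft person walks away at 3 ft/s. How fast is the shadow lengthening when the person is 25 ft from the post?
2 ft/s

By similar triangles: 15/(x+s) = 6/s
Solving: s = 6x/9
ds/dt = 6/9 · dx/dt = 2/3 · 3 = 2 ft/s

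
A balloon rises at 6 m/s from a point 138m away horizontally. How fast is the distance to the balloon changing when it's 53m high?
318√13/533 ≈ 2.151 m/s

z² = 138² + y²
z = √(138² + 53²) = 41√13
dz/dt = y/z · dy/dt = 53/(41√13) · 6 = 318√13/533 ≈ 2.151 m/s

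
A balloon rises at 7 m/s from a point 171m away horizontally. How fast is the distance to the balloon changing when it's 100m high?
700√39241/39241 ≈ 3.534 m/s

z² = 171² + y²
z = √(171² + 100²) = √39241
dz/dt = y/z · dy/dt = 100/√39241 · 7 = 700√39241/39241 ≈ 3.534 m/s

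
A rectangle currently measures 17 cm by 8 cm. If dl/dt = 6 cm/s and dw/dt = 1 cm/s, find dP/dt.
14 cm/s

P = 2(l + w)
dP/dt = 2(dl/dt + dw/dt) = 2(6 + 1) = 14 cm/s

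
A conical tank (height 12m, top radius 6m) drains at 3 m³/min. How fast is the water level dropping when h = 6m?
1/(3π) ≈ 0.1061 m/min

r/h = 6/12, so r = (1/2)h
V = (1/3)πr²h = (1/3)π((1/2)h)²h = (1/12)πh³
dV/dh = (1/4)πh²
dh/dt = (dV/dt)/(dV/dh) = -3/((1/4)π·6²) = -1/(3π) m/min
The level is dropping at 1/(3π) ≈ 0.1061 m/min.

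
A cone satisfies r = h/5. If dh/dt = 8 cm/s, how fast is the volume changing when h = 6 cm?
288π/25 cm³/s

V = (1/3)π(h/5)²h = πh³/75
dV/dt = πh²/25 · 8
At h = 6: dV/dt = 288π/25 cm³/s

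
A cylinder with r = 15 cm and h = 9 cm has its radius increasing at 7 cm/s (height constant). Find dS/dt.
546π cm²/s

S = 2πrh + 2πr² (lateral + bases)
dS/dt = (2πh + 4πr)·dr/dt = (2π·9 + 4π·15)·7
= 546π cm²/s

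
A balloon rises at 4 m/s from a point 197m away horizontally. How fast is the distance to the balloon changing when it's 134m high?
536√56765/56765 ≈ 2.25 m/s

z² = 197² + y²
z = √(197² + 134²) = √56765
dz/dt = y/z · dy/dt = 134/√56765 · 4 = 536√56765/56765 ≈ 2.25 m/s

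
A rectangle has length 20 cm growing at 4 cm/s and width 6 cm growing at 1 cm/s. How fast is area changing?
44 cm²/s

A = lw
dA/dt = w·dl/dt + l·dw/dt = 6·4 + 20·1 = 44 cm²/s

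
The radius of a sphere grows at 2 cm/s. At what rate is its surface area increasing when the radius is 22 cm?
352π cm²/s

S = 4πr²
dS/dt = dS/dr · dr/dt = 8πr · 2
At r = 22: dS/dt = 352π cm²/s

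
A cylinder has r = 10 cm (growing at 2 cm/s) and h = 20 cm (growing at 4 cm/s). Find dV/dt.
1200π cm³/s

V = πr²h
dV/dt = 2πrh·dr/dt + πr²·dh/dt
= 2π(10)(20)(2) + π(10)²(4)
= 1200π cm³/s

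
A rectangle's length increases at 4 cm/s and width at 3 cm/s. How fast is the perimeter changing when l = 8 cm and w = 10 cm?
14 cm/s

P = 2(l + w)
dP/dt = 2(dl/dt + dw/dt) = 2(4 + 3) = 14 cm/s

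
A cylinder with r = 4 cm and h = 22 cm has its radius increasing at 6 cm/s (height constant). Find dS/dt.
360π cm²/s

S = 2πrh + 2πr² (lateral + bases)
dS/dt = (2πh + 4πr)·dr/dt = (2π·22 + 4π·4)·6
= 360π cm²/s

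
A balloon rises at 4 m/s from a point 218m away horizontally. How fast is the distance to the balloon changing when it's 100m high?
200√14381/14381 ≈ 1.668 m/s

z² = 218² + y²
z = √(218² + 100²) = 2√14381
dz/dt = y/z · dy/dt = 100/(2√14381) · 4 = 200√14381/14381 ≈ 1.668 m/s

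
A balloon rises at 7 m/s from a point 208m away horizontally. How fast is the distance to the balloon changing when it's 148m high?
259√4073/4073 ≈ 4.058 m/s

z² = 208² + y²
z = √(208² + 148²) = 4√4073
dz/dt = y/z · dy/dt = 148/(4√4073) · 7 = 259√4073/4073 ≈ 4.058 m/s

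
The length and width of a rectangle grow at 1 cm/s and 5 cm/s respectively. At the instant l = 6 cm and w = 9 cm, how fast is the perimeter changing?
12 cm/s

P = 2(l + w)
dP/dt = 2(dl/dt + dw/dt) = 2(1 + 5) = 12 cm/s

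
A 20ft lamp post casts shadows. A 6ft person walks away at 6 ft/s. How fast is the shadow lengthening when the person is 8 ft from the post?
18/7 ft/s

By similar triangles: 20/(x+s) = 6/s
Solving: s = 6x/14
ds/dt = 6/14 · dx/dt = 3/7 · 6 = 18/7 ft/s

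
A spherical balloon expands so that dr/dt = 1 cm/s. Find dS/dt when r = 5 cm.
40π cm²/s

S = 4πr²
dS/dt = dS/dr · dr/dt = 8πr · 1
At r = 5: dS/dt = 40π cm²/s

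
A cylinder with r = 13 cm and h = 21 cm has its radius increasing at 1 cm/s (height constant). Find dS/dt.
94π cm²/s

S = 2πrh + 2πr² (lateral + bases)
dS/dt = (2πh + 4πr)·dr/dt = (2π·21 + 4π·13)·1
= 94π cm²/s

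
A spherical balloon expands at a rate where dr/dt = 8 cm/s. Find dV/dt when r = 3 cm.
288π cm³/s

V = (4/3)πr³
dV/dt = dV/dr · dr/dt = 4πr² · 8
At r = 3: dV/dt = 288π cm³/s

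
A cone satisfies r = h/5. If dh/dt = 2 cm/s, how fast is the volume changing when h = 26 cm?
1352π/25 cm³/s

V = (1/3)π(h/5)²h = πh³/75
dV/dt = πh²/25 · 2
At h = 26: dV/dt = 1352π/25 cm³/s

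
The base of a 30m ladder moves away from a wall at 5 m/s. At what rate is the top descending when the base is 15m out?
5√3/3 ≈ 2.887 m/s

x² + y² = 30²
2x·dx/dt + 2y·dy/dt = 0
dy/dt = -x/y · dx/dt = -15/(15√3) · 5 = -5√3/3 m/s
The top is descending at 5√3/3 ≈ 2.887 m/s.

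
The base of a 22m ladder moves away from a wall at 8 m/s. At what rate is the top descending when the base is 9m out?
72√403/403 ≈ 3.587 m/s

x² + y² = 22²
2x·dx/dt + 2y·dy/dt = 0
dy/dt = -x/y · dx/dt = -9/√403 · 8 = -72√403/403 m/s
The top is descending at 72√403/403 ≈ 3.587 m/s.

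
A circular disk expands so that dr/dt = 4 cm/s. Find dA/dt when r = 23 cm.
184π cm²/s

A = πr²
dA/dt = 2πr · dr/dt = 2π(23)(4) = 184π cm²/s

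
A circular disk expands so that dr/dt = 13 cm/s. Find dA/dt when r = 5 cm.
130π cm²/s

A = πr²
dA/dt = 2πr · dr/dt = 2π(5)(13) = 130π cm²/s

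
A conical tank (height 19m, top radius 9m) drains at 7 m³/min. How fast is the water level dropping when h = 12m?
2527/(11664π) ≈ 0.06896 m/min

r/h = 9/19, so r = (9/19)h
V = (1/3)πr²h = (1/3)π((9/19)h)²h = (27/361)πh³
dV/dh = (81/361)πh²
dh/dt = (dV/dt)/(dV/dh) = -7/((81/361)π·12²) = -2527/(11664π) m/min
The level is dropping at 2527/(11664π) ≈ 0.06896 m/min.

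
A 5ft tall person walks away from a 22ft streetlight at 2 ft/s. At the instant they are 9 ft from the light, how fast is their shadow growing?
10/17 ft/s

By similar triangles: 22/(x+s) = 5/s
Solving: s = 5x/17
ds/dt = 5/17 · dx/dt = 5/17 · 2 = 10/17 ft/s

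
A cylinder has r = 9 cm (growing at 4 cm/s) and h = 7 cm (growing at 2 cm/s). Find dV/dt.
666π cm³/s

V = πr²h
dV/dt = 2πrh·dr/dt + πr²·dh/dt
= 2π(9)(7)(4) + π(9)²(2)
= 666π cm³/s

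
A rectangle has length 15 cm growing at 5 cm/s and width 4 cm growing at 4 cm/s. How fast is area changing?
80 cm²/s

A = lw
dA/dt = w·dl/dt + l·dw/dt = 4·5 + 15·4 = 80 cm²/s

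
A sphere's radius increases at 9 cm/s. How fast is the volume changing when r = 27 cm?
26244π cm³/s

V = (4/3)πr³
dV/dt = dV/dr · dr/dt = 4πr² · 9
At r = 27: dV/dt = 26244π cm³/s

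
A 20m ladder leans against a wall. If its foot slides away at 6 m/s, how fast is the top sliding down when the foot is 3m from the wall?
18√391/391 ≈ 0.9103 m/s

x² + y² = 20²
2x·dx/dt + 2y·dy/dt = 0
dy/dt = -x/y · dx/dt = -3/√391 · 6 = -18√391/391 m/s
The top is descending at 18√391/391 ≈ 0.9103 m/s.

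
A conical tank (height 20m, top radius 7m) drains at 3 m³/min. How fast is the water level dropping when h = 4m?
75/(49π) ≈ 0.4872 m/min

r/h = 7/20, so r = (7/20)h
V = (1/3)πr²h = (1/3)π((7/20)h)²h = (49/1200)πh³
dV/dh = (49/400)πh²
dh/dt = (dV/dt)/(dV/dh) = -3/((49/400)π·4²) = -75/(49π) m/min
The level is dropping at 75/(49π) ≈ 0.4872 m/min.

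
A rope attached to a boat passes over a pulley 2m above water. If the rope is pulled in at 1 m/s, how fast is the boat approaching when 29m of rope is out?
29√93/279 ≈ 1.002 m/s

rope² = x² + 2²
x = √(29² - 2²) = 3√93
dx/dt = (rope/x) · d(rope)/dt = (29/(3√93)) · (-1) = -29√93/279 m/s
The boat approaches at 29√93/279 ≈ 1.002 m/s.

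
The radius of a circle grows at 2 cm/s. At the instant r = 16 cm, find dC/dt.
4π cm/s

C = 2πr
dC/dt = 2π · dr/dt = 2π · 2 = 4π cm/s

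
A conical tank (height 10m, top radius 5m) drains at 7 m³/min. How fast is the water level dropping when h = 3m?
28/(9π) ≈ 0.9903 m/min

r/h = 5/10, so r = (1/2)h
V = (1/3)πr²h = (1/3)π((1/2)h)²h = (1/12)πh³
dV/dh = (1/4)πh²
dh/dt = (dV/dt)/(dV/dh) = -7/((1/4)π·3²) = -28/(9π) m/min
The level is dropping at 28/(9π) ≈ 0.9903 m/min.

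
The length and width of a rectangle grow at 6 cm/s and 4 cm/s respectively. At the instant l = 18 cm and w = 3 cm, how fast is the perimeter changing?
20 cm/s

P = 2(l + w)
dP/dt = 2(dl/dt + dw/dt) = 2(6 + 4) = 20 cm/s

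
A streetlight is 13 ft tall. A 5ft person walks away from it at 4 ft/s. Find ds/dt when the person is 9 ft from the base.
5/2 ft/s

By similar triangles: 13/(x+s) = 5/s
Solving: s = 5x/8
ds/dt = 5/8 · dx/dt = 5/8 · 4 = 5/2 ft/s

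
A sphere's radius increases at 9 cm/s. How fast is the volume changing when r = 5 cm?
900π cm³/s

V = (4/3)πr³
dV/dt = dV/dr · dr/dt = 4πr² · 9
At r = 5: dV/dt = 900π cm³/s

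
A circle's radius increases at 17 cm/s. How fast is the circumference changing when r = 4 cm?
34π cm/s

C = 2πr
dC/dt = 2π · dr/dt = 2π · 17 = 34π cm/s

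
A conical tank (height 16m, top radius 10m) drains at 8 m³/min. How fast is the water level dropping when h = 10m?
128/(625π) ≈ 0.06519 m/min

r/h = 10/16, so r = (5/8)h
V = (1/3)πr²h = (1/3)π((5/8)h)²h = (25/192)πh³
dV/dh = (25/64)πh²
dh/dt = (dV/dt)/(dV/dh) = -8/((25/64)π·10²) = -128/(625π) m/min
The level is dropping at 128/(625π) ≈ 0.06519 m/min.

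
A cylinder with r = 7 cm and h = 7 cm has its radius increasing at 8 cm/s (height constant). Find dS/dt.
336π cm²/s

S = 2πrh + 2πr² (lateral + bases)
dS/dt = (2πh + 4πr)·dr/dt = (2π·7 + 4π·7)·8
= 336π cm²/s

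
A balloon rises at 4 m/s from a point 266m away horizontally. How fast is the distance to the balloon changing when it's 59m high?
236√74237/74237 ≈ 0.8662 m/s

z² = 266² + y²
z = √(266² + 59²) = √74237
dz/dt = y/z · dy/dt = 59/√74237 · 4 = 236√74237/74237 ≈ 0.8662 m/s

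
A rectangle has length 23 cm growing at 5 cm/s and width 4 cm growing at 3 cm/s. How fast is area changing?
89 cm²/s

A = lw
dA/dt = w·dl/dt + l·dw/dt = 4·5 + 23·3 = 89 cm²/s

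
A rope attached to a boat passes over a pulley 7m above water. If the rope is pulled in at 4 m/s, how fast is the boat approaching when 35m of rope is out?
5√6/3 ≈ 4.082 m/s

rope² = x² + 7²
x = √(35² - 7²) = 14√6
dx/dt = (rope/x) · d(rope)/dt = (35/(14√6)) · (-4) = -5√6/3 m/s
The boat approaches at 5√6/3 ≈ 4.082 m/s.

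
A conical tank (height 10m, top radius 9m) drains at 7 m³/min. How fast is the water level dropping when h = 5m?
28/(81π) ≈ 0.11 m/min

r/h = 9/10, so r = (9/10)h
V = (1/3)πr²h = (1/3)π((9/10)h)²h = (27/100)πh³
dV/dh = (81/100)πh²
dh/dt = (dV/dt)/(dV/dh) = -7/((81/100)π·5²) = -28/(81π) m/min
The level is dropping at 28/(81π) ≈ 0.11 m/min.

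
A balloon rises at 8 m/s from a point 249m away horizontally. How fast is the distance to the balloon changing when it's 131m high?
524√79162/39581 ≈ 3.725 m/s

z² = 249² + y²
z = √(249² + 131²) = √79162
dz/dt = y/z · dy/dt = 131/√79162 · 8 = 524√79162/39581 ≈ 3.725 m/s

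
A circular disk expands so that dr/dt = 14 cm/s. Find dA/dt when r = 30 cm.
840π cm²/s

A = πr²
dA/dt = 2πr · dr/dt = 2π(30)(14) = 840π cm²/s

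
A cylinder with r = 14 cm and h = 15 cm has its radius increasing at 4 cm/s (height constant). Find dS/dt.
344π cm²/s

S = 2πrh + 2πr² (lateral + bases)
dS/dt = (2πh + 4πr)·dr/dt = (2π·15 + 4π·14)·4
= 344π cm²/s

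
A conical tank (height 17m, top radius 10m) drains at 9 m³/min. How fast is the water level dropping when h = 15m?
289/(2500π) ≈ 0.0368 m/min

r/h = 10/17, so r = (10/17)h
V = (1/3)πr²h = (1/3)π((10/17)h)²h = (100/867)πh³
dV/dh = (100/289)πh²
dh/dt = (dV/dt)/(dV/dh) = -9/((100/289)π·15²) = -289/(2500π) m/min
The level is dropping at 289/(2500π) ≈ 0.0368 m/min.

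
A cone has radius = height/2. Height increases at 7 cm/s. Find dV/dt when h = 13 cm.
1183π/4 cm³/s

V = (1/3)π(h/2)²h = πh³/12
dV/dt = πh²/4 · 7
At h = 13: dV/dt = 1183π/4 cm³/s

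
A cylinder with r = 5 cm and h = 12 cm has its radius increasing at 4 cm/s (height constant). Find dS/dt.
176π cm²/s

S = 2πrh + 2πr² (lateral + bases)
dS/dt = (2πh + 4πr)·dr/dt = (2π·12 + 4π·5)·4
= 176π cm²/s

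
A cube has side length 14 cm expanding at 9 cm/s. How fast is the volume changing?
5292 cm³/s

V = s³
dV/dt = 3s² · ds/dt = 3·14²·9 = 5292 cm³/s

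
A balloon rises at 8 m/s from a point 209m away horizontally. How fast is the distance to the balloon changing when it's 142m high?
1136√5/565 ≈ 4.496 m/s

z² = 209² + y²
z = √(209² + 142²) = 113√5
dz/dt = y/z · dy/dt = 142/(113√5) · 8 = 1136√5/565 ≈ 4.496 m/s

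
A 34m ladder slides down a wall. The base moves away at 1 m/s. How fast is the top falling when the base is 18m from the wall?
9√13/52 ≈ 0.624 m/s

x² + y² = 34²
2x·dx/dt + 2y·dy/dt = 0
dy/dt = -x/y · dx/dt = -18/(8√13) · 1 = -9√13/52 m/s
The top is descending at 9√13/52 ≈ 0.624 m/s.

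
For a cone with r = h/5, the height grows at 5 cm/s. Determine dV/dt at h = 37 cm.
1369π/5 cm³/s

V = (1/3)π(h/5)²h = πh³/75
dV/dt = πh²/25 · 5
At h = 37: dV/dt = 1369π/5 cm³/s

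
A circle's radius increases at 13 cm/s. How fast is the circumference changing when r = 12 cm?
26π cm/s

C = 2πr
dC/dt = 2π · dr/dt = 2π · 13 = 26π cm/s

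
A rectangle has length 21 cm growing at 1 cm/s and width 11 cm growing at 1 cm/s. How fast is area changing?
32 cm²/s

A = lw
dA/dt = w·dl/dt + l·dw/dt = 11·1 + 21·1 = 32 cm²/s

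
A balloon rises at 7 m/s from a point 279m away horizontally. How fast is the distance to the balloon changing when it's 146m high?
1022√99157/99157 ≈ 3.246 m/s

z² = 279² + y²
z = √(279² + 146²) = √99157
dz/dt = y/z · dy/dt = 146/√99157 · 7 = 1022√99157/99157 ≈ 3.246 m/s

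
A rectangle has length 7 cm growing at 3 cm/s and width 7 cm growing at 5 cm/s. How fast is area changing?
56 cm²/s

A = lw
dA/dt = w·dl/dt + l·dw/dt = 7·3 + 7·5 = 56 cm²/s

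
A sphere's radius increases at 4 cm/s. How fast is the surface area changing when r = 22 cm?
704π cm²/s

S = 4πr²
dS/dt = dS/dr · dr/dt = 8πr · 4
At r = 22: dS/dt = 704π cm²/s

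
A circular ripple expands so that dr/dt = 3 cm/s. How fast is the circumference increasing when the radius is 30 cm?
6π cm/s

C = 2πr
dC/dt = 2π · dr/dt = 2π · 3 = 6π cm/s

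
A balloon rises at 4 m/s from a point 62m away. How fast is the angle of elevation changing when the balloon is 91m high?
0.020454 rad/s

tan(θ) = y/62
sec²(θ) · dθ/dt = (1/62) · dy/dt
dθ/dt = cos²(θ)/62 · 4 = 62/(62² + 91²) · 4
dθ/dt = 0.020454 rad/s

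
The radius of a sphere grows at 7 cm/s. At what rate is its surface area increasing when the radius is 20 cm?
1120π cm²/s

S = 4πr²
dS/dt = dS/dr · dr/dt = 8πr · 7
At r = 20: dS/dt = 1120π cm²/s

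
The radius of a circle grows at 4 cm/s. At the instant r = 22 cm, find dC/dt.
8π cm/s

C = 2πr
dC/dt = 2π · dr/dt = 2π · 4 = 8π cm/s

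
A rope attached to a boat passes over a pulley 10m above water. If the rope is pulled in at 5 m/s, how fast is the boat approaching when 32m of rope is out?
80√231/231 ≈ 5.264 m/s

rope² = x² + 10²
x = √(32² - 10²) = 2√231
dx/dt = (rope/x) · d(rope)/dt = (32/(2√231)) · (-5) = -80√231/231 m/s
The boat approaches at 80√231/231 ≈ 5.264 m/s.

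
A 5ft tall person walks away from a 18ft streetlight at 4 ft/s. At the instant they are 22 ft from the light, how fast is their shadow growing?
20/13 ft/s

By similar triangles: 18/(x+s) = 5/s
Solving: s = 5x/13
ds/dt = 5/13 · dx/dt = 5/13 · 4 = 20/13 ft/s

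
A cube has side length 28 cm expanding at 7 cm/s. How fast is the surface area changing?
2352 cm²/s

A = 6s²
dA/dt = 12s · ds/dt = 12·28·7 = 2352 cm²/s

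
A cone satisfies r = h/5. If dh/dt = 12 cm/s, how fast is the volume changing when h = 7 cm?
588π/25 cm³/s

V = (1/3)π(h/5)²h = πh³/75
dV/dt = πh²/25 · 12
At h = 7: dV/dt = 588π/25 cm³/s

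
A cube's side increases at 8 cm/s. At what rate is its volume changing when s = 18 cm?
7776 cm³/s

V = s³
dV/dt = 3s² · ds/dt = 3·18²·8 = 7776 cm³/s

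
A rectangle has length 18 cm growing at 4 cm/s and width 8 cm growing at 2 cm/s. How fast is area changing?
68 cm²/s

A = lw
dA/dt = w·dl/dt + l·dw/dt = 8·4 + 18·2 = 68 cm²/s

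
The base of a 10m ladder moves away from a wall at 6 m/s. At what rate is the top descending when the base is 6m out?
9/2 = 4.5 m/s

x² + y² = 10²
2x·dx/dt + 2y·dy/dt = 0
dy/dt = -x/y · dx/dt = -6/8 · 6 = -9/2 m/s
The top is descending at 9/2 = 4.5 m/s.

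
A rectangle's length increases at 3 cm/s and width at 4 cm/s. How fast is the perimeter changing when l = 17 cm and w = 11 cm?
14 cm/s

P = 2(l + w)
dP/dt = 2(dl/dt + dw/dt) = 2(3 + 4) = 14 cm/s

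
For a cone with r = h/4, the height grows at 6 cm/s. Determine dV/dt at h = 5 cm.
75π/8 cm³/s

V = (1/3)π(h/4)²h = πh³/48
dV/dt = πh²/16 · 6
At h = 5: dV/dt = 75π/8 cm³/s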